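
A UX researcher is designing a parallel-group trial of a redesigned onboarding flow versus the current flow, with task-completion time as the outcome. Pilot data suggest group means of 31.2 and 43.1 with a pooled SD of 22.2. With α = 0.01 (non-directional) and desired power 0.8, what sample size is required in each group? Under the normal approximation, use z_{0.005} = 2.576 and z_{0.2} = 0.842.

Cohen's d = |M₁ − M₂| / SD_pooled = |31.2 − 43.1| / 22.2 = 11.9 / 22.2 = 0.536.
For two independent groups with equal n: n = 2·((z_{α/2} + z_β) / d)².
z_{α/2} + z_β = 2.576 + 0.842 = 3.418.
n = 2 × (3.418 / 0.536)² = 2 × 6.377² = 2 × 40.66 = 81.3.
Round up to the next whole participant.

n = 82 per group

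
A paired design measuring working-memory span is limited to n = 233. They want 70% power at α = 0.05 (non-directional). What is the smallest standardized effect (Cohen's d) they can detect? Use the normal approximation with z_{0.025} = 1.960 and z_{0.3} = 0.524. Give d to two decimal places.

For a single sample (or paired design) of n = 233: d_min = (z_{α/2} + z_β)/√n.
z-sum = 1.960 + 0.524 = 2.484.
d_min = 2.484 / √233 = 2.484 / 15.264 = 0.163.

d_min ≈ 0.16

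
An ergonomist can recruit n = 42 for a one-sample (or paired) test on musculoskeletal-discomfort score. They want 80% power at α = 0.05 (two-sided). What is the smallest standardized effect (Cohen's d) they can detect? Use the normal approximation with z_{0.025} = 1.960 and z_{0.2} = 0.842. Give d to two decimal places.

d_min ≈ 0.43

For a single sample (or paired design) of n = 42: d_min = (z_{α/2} + z_β)/√n.
z-sum = 1.960 + 0.842 = 2.802.
d_min = 2.802 / √42 = 2.802 / 6.481 = 0.432.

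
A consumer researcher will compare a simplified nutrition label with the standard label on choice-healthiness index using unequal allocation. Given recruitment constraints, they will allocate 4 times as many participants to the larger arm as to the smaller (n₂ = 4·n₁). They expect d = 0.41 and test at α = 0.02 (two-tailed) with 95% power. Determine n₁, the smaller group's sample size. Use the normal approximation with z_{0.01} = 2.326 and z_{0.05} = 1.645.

With allocation ratio k = n₂/n₁ = 4, Var(x̄₁−x̄₂) = σ²(1/n₁ + 1/(k·n₁)) = σ²·(k+1)/(k·n₁).
So n₁ = (1 + 1/k)·((z_{α/2} + z_β)/d)² = 1.250 × (3.971/0.41)².
n₁ = 1.250 × 93.81 = 117.3.
Round up: n₁ = 118, giving n₂ = 4 × 118 = 472.

n₁ = 118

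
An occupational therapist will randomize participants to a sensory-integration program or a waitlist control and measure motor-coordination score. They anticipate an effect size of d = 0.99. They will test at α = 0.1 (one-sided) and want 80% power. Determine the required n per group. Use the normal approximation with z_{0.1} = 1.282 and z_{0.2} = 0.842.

For two independent groups with equal n: n = 2·((z_{α} + z_β) / d)².
z_{α} + z_β = 1.282 + 0.842 = 2.124.
n = 2 × (2.124 / 0.99)² = 2 × 2.145² = 2 × 4.60 = 9.2.
Round up to the next whole participant.

n = 10 per group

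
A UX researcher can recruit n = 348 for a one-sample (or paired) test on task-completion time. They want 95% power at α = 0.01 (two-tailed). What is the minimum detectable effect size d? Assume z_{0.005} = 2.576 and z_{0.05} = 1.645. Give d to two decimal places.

d_min ≈ 0.23

For a single sample (or paired design) of n = 348: d_min = (z_{α/2} + z_β)/√n.
z-sum = 2.576 + 1.645 = 4.221.
d_min = 4.221 / √348 = 4.221 / 18.655 = 0.226.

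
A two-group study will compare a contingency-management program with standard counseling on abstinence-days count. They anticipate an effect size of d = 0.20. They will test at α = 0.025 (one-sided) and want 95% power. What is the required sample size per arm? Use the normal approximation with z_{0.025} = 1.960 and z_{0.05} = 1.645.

n = 650 per group

For two independent groups with equal n: n = 2·((z_{α} + z_β) / d)².
z_{α} + z_β = 1.960 + 1.645 = 3.605.
n = 2 × (3.605 / 0.20)² = 2 × 18.025² = 2 × 324.90 = 649.8.
Round up to the next whole participant.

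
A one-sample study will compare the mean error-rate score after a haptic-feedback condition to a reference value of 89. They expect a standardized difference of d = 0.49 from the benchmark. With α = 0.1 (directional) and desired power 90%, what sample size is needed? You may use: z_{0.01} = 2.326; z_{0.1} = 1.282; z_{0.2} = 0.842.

For a one-sample test: n = ((z_{α} + z_β) / d)².
z_{α} + z_β = 1.282 + 1.282 = 2.564.
n = (2.564 / 0.49)² = 5.233² = 27.38.
Round up.

n = 28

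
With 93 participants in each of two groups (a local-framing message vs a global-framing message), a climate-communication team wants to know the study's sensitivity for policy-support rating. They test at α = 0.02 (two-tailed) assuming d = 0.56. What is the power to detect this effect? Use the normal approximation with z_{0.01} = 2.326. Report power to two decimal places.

power ≈ 0.93

For two equal groups, power = Φ(d·√(n/2) − z_{α/2}).
d·√(n/2) = 0.56 × √(93/2) = 0.56 × 6.819 = 3.819.
z_β = 3.819 − 2.326 = 1.493.
Power = Φ(1.493) = 0.932.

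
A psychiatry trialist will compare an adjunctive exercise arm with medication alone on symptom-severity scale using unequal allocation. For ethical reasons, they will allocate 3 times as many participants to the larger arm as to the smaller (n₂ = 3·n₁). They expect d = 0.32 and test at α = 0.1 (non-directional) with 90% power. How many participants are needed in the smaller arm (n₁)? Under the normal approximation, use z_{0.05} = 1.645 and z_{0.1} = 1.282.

With allocation ratio k = n₂/n₁ = 3, Var(x̄₁−x̄₂) = σ²(1/n₁ + 1/(k·n₁)) = σ²·(k+1)/(k·n₁).
So n₁ = (1 + 1/k)·((z_{α/2} + z_β)/d)² = 1.333 × (2.927/0.32)².
n₁ = 1.333 × 83.67 = 111.6.
Round up: n₁ = 112, giving n₂ = 3 × 112 = 336.

n₁ = 112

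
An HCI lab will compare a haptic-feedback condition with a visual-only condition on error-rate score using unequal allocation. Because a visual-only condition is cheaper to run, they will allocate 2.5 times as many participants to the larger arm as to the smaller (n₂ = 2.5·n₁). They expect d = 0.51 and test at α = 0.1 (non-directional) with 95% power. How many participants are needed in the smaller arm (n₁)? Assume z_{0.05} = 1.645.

n₁ = 59

With allocation ratio k = n₂/n₁ = 2.5, Var(x̄₁−x̄₂) = σ²(1/n₁ + 1/(k·n₁)) = σ²·(k+1)/(k·n₁).
So n₁ = (1 + 1/k)·((z_{α/2} + z_β)/d)² = 1.400 × (3.290/0.51)².
n₁ = 1.400 × 41.62 = 58.3.
Round up: n₁ = 59, giving n₂ = ⌈2.5 × 59⌉ = ⌈147.5⌉ = 148.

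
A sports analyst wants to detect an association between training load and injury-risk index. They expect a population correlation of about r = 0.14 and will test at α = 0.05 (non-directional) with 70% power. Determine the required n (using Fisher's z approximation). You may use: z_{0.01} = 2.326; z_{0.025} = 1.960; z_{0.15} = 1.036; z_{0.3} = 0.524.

Fisher's z: C = ½·ln((1+r)/(1−r)) = ½·ln(1.3256) = 0.1409.
n = ((z_{α/2} + z_β)/C)² + 3.
(1.960 + 0.524) / 0.1409 = 2.484 / 0.1409 = 17.630.
n = 17.630² + 3 = 310.80 + 3 = 313.8.
Round up.

n = 314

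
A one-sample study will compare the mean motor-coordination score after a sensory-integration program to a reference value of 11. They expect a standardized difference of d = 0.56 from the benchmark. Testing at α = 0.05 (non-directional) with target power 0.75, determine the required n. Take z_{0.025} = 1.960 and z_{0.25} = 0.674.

n = 23

For a one-sample test: n = ((z_{α/2} + z_β) / d)².
z_{α/2} + z_β = 1.960 + 0.674 = 2.634.
n = (2.634 / 0.56)² = 4.704² = 22.12.
Round up.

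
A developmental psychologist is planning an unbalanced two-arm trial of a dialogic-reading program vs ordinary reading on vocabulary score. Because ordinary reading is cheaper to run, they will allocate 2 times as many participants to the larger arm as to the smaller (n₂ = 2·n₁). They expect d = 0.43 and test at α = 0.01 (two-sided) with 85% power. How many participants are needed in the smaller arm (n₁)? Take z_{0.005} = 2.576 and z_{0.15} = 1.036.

n₁ = 106

With allocation ratio k = n₂/n₁ = 2, Var(x̄₁−x̄₂) = σ²(1/n₁ + 1/(k·n₁)) = σ²·(k+1)/(k·n₁).
So n₁ = (1 + 1/k)·((z_{α/2} + z_β)/d)² = 1.500 × (3.612/0.43)².
n₁ = 1.500 × 70.56 = 105.8.
Round up: n₁ = 106, giving n₂ = 2 × 106 = 212.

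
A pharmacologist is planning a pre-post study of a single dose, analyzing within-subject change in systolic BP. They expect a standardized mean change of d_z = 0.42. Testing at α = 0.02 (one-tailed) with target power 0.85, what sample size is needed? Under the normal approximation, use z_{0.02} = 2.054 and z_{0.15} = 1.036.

n = 55 pairs

For a paired (one-sample on differences) test: n = ((z_{α} + z_β) / d)².
z_{α} + z_β = 2.054 + 1.036 = 3.090.
n = (3.090 / 0.42)² = 7.357² = 54.13.
Round up.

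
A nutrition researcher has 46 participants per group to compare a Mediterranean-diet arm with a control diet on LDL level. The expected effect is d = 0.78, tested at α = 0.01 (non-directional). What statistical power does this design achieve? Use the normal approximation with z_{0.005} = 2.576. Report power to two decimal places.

power ≈ 0.88

For two equal groups, power = Φ(d·√(n/2) − z_{α/2}).
d·√(n/2) = 0.78 × √(46/2) = 0.78 × 4.796 = 3.741.
z_β = 3.741 − 2.576 = 1.165.
Power = Φ(1.165) = 0.878.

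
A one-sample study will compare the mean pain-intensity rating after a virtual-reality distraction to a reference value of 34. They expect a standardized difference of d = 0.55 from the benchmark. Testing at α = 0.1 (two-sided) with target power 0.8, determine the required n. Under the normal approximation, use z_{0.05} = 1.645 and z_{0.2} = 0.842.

n = 21

For a one-sample test: n = ((z_{α/2} + z_β) / d)².
z_{α/2} + z_β = 1.645 + 0.842 = 2.487.
n = (2.487 / 0.55)² = 4.522² = 20.45.
Round up.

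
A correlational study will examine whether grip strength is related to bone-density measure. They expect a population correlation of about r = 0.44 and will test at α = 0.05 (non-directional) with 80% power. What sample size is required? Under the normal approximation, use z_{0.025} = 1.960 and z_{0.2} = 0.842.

Fisher's z: C = ½·ln((1+r)/(1−r)) = ½·ln(2.5714) = 0.4722.
n = ((z_{α/2} + z_β)/C)² + 3.
(1.960 + 0.842) / 0.4722 = 2.802 / 0.4722 = 5.934.
n = 5.934² + 3 = 35.21 + 3 = 38.2.
Round up.

n = 39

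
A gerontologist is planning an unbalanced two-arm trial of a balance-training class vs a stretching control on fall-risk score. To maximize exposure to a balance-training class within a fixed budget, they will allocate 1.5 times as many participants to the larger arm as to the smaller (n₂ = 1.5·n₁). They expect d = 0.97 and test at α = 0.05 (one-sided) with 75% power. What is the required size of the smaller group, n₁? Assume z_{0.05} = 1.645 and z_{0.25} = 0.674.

n₁ = 10

With allocation ratio k = n₂/n₁ = 1.5, Var(x̄₁−x̄₂) = σ²(1/n₁ + 1/(k·n₁)) = σ²·(k+1)/(k·n₁).
So n₁ = (1 + 1/k)·((z_{α} + z_β)/d)² = 1.667 × (2.319/0.97)².
n₁ = 1.667 × 5.72 = 9.5.
Round up: n₁ = 10, giving n₂ = 1.5 × 10 = 15.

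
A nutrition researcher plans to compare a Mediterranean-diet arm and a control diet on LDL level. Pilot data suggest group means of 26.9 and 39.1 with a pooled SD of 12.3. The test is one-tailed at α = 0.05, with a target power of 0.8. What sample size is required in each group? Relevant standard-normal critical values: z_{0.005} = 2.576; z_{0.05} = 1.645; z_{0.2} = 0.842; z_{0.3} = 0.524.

n = 13 per group

Cohen's d = |M₁ − M₂| / SD_pooled = |26.9 − 39.1| / 12.3 = 12.2 / 12.3 = 0.992.
For two independent groups with equal n: n = 2·((z_{α} + z_β) / d)².
z_{α} + z_β = 1.645 + 0.842 = 2.487.
n = 2 × (2.487 / 0.992)² = 2 × 2.507² = 2 × 6.29 = 12.6.
Round up to the next whole participant.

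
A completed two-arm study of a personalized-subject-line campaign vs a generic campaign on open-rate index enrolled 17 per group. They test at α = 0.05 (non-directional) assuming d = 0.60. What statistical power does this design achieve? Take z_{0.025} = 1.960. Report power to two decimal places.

power ≈ 0.42

For two equal groups, power = Φ(d·√(n/2) − z_{α/2}).
d·√(n/2) = 0.60 × √(17/2) = 0.60 × 2.915 = 1.749.
z_β = 1.749 − 1.960 = -0.211.
Power = Φ(-0.211) = 0.417.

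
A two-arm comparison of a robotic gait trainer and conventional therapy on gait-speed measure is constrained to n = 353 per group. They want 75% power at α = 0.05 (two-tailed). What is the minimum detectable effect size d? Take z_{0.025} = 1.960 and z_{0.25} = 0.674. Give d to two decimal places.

d_min ≈ 0.20

For two independent groups of n = 353 each: d_min = (z_{α/2} + z_β)·√(2/n).
z-sum = 1.960 + 0.674 = 2.634.
d_min = 2.634 × √(2/353) = 2.634 × 0.0753 = 0.198.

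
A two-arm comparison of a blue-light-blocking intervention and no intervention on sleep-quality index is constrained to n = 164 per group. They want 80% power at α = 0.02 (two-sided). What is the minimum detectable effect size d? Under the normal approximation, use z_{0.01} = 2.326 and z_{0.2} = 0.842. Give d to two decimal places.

For two independent groups of n = 164 each: d_min = (z_{α/2} + z_β)·√(2/n).
z-sum = 2.326 + 0.842 = 3.168.
d_min = 3.168 × √(2/164) = 3.168 × 0.1104 = 0.350.

d_min ≈ 0.35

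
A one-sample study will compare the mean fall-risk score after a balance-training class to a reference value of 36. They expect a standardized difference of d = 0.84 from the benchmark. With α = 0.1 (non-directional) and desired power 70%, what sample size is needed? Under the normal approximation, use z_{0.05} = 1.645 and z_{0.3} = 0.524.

n = 7

For a one-sample test: n = ((z_{α/2} + z_β) / d)².
z_{α/2} + z_β = 1.645 + 0.524 = 2.169.
n = (2.169 / 0.84)² = 2.582² = 6.67.
Round up.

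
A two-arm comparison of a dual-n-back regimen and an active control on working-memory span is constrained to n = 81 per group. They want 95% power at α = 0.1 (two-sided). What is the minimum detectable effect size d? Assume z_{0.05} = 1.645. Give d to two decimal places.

For two independent groups of n = 81 each: d_min = (z_{α/2} + z_β)·√(2/n).
z-sum = 1.645 + 1.645 = 3.290.
d_min = 3.290 × √(2/81) = 3.290 × 0.1571 = 0.517.

d_min ≈ 0.52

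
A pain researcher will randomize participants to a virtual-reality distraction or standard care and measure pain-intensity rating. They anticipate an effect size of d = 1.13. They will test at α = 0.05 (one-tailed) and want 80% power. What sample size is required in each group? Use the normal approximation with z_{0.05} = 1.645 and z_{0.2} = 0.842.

For two independent groups with equal n: n = 2·((z_{α} + z_β) / d)².
z_{α} + z_β = 1.645 + 0.842 = 2.487.
n = 2 × (2.487 / 1.13)² = 2 × 2.201² = 2 × 4.84 = 9.7.
Round up to the next whole participant.

n = 10 per group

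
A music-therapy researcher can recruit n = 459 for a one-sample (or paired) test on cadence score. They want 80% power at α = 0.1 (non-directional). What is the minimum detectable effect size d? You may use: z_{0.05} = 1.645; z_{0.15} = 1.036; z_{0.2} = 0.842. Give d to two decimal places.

d_min ≈ 0.12

For a single sample (or paired design) of n = 459: d_min = (z_{α/2} + z_β)/√n.
z-sum = 1.645 + 0.842 = 2.487.
d_min = 2.487 / √459 = 2.487 / 21.424 = 0.116.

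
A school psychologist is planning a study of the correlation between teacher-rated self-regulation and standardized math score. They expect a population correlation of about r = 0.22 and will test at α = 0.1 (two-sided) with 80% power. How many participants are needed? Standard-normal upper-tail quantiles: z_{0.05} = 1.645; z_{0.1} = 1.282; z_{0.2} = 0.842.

Fisher's z: C = ½·ln((1+r)/(1−r)) = ½·ln(1.5641) = 0.2237.
n = ((z_{α/2} + z_β)/C)² + 3.
(1.645 + 0.842) / 0.2237 = 2.487 / 0.2237 = 11.118.
n = 11.118² + 3 = 123.60 + 3 = 126.6.
Round up.

n = 127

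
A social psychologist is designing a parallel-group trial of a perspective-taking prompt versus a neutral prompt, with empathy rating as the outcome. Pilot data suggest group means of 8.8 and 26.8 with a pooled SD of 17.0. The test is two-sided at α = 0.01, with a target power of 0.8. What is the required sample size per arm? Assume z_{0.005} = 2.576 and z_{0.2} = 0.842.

n = 21 per group

Cohen's d = |M₁ − M₂| / SD_pooled = |8.8 − 26.8| / 17.0 = 18.0 / 17.0 = 1.059.
For two independent groups with equal n: n = 2·((z_{α/2} + z_β) / d)².
z_{α/2} + z_β = 2.576 + 0.842 = 3.418.
n = 2 × (3.418 / 1.059)² = 2 × 3.228² = 2 × 10.42 = 20.8.
Round up to the next whole participant.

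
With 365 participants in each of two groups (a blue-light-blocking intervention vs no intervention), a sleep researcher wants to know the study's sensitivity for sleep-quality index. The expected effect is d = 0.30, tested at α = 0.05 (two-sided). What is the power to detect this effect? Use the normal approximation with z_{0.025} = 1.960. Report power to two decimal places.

power ≈ 0.98

For two equal groups, power = Φ(d·√(n/2) − z_{α/2}).
d·√(n/2) = 0.30 × √(365/2) = 0.30 × 13.509 = 4.053.
z_β = 4.053 − 1.960 = 2.093.
Power = Φ(2.093) = 0.982.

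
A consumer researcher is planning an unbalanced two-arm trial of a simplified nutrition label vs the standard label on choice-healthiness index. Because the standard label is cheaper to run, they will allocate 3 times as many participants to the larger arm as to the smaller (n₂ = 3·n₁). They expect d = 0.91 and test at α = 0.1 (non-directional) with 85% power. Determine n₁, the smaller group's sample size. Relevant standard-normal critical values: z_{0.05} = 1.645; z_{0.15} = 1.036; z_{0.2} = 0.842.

With allocation ratio k = n₂/n₁ = 3, Var(x̄₁−x̄₂) = σ²(1/n₁ + 1/(k·n₁)) = σ²·(k+1)/(k·n₁).
So n₁ = (1 + 1/k)·((z_{α/2} + z_β)/d)² = 1.333 × (2.681/0.91)².
n₁ = 1.333 × 8.68 = 11.6.
Round up: n₁ = 12, giving n₂ = 3 × 12 = 36.

n₁ = 12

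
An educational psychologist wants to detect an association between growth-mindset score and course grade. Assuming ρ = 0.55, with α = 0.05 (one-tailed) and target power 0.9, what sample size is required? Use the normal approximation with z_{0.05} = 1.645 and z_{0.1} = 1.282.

n = 26

Fisher's z: C = ½·ln((1+r)/(1−r)) = ½·ln(3.4444) = 0.6184.
n = ((z_{α} + z_β)/C)² + 3.
(1.645 + 1.282) / 0.6184 = 2.927 / 0.6184 = 4.733.
n = 4.733² + 3 = 22.40 + 3 = 25.4.
Round up.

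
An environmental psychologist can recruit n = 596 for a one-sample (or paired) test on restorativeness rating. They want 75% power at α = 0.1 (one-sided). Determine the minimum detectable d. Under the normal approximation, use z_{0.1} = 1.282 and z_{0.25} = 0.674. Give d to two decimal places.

For a single sample (or paired design) of n = 596: d_min = (z_{α} + z_β)/√n.
z-sum = 1.282 + 0.674 = 1.956.
d_min = 1.956 / √596 = 1.956 / 24.413 = 0.080.

d_min ≈ 0.08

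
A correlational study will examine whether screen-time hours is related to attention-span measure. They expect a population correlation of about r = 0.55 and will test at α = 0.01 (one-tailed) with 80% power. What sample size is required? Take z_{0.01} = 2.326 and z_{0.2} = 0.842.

n = 30

Fisher's z: C = ½·ln((1+r)/(1−r)) = ½·ln(3.4444) = 0.6184.
n = ((z_{α} + z_β)/C)² + 3.
(2.326 + 0.842) / 0.6184 = 3.168 / 0.6184 = 5.123.
n = 5.123² + 3 = 26.24 + 3 = 29.2.
Round up.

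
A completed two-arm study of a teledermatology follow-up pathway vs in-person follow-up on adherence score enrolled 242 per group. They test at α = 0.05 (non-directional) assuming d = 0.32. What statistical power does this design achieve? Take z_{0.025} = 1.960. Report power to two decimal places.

power ≈ 0.94

For two equal groups, power = Φ(d·√(n/2) − z_{α/2}).
d·√(n/2) = 0.32 × √(242/2) = 0.32 × 11.000 = 3.520.
z_β = 3.520 − 1.960 = 1.560.
Power = Φ(1.560) = 0.941.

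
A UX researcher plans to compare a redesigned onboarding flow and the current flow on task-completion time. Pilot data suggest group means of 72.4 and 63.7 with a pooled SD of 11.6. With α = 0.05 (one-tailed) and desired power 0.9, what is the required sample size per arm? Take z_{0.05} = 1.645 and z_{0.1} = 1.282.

Cohen's d = |M₁ − M₂| / SD_pooled = |72.4 − 63.7| / 11.6 = 8.7 / 11.6 = 0.750.
For two independent groups with equal n: n = 2·((z_{α} + z_β) / d)².
z_{α} + z_β = 1.645 + 1.282 = 2.927.
n = 2 × (2.927 / 0.750)² = 2 × 3.903² = 2 × 15.23 = 30.5.
Round up to the next whole participant.

n = 31 per group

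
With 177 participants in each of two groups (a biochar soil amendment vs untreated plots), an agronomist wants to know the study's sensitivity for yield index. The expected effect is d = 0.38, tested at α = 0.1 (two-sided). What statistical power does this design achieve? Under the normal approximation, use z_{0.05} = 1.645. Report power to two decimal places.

For two equal groups, power = Φ(d·√(n/2) − z_{α/2}).
d·√(n/2) = 0.38 × √(177/2) = 0.38 × 9.407 = 3.575.
z_β = 3.575 − 1.645 = 1.930.
Power = Φ(1.930) = 0.973.

power ≈ 0.97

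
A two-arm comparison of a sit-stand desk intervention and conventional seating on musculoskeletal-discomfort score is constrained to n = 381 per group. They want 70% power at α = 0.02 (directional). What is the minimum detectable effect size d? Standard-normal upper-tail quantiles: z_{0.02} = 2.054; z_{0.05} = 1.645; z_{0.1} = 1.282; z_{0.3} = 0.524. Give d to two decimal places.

For two independent groups of n = 381 each: d_min = (z_{α} + z_β)·√(2/n).
z-sum = 2.054 + 0.524 = 2.578.
d_min = 2.578 × √(2/381) = 2.578 × 0.0725 = 0.187.

d_min ≈ 0.19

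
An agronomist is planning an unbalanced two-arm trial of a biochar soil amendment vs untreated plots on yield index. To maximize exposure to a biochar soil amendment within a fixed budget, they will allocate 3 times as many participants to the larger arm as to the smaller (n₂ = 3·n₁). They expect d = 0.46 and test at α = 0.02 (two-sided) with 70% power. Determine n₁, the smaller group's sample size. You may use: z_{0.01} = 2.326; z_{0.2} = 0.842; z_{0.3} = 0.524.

n₁ = 52

With allocation ratio k = n₂/n₁ = 3, Var(x̄₁−x̄₂) = σ²(1/n₁ + 1/(k·n₁)) = σ²·(k+1)/(k·n₁).
So n₁ = (1 + 1/k)·((z_{α/2} + z_β)/d)² = 1.333 × (2.850/0.46)².
n₁ = 1.333 × 38.39 = 51.2.
Round up: n₁ = 52, giving n₂ = 3 × 52 = 156.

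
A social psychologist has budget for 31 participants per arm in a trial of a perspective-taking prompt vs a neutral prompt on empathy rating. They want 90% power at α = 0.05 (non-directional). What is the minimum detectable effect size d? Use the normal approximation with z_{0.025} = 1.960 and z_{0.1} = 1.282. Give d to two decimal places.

d_min ≈ 0.82

For two independent groups of n = 31 each: d_min = (z_{α/2} + z_β)·√(2/n).
z-sum = 1.960 + 1.282 = 3.242.
d_min = 3.242 × √(2/31) = 3.242 × 0.2540 = 0.823.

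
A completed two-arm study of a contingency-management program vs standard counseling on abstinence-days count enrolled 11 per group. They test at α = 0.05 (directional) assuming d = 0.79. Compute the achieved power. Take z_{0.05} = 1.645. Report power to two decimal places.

power ≈ 0.58

For two equal groups, power = Φ(d·√(n/2) − z_{α}).
d·√(n/2) = 0.79 × √(11/2) = 0.79 × 2.345 = 1.853.
z_β = 1.853 − 1.645 = 0.208.
Power = Φ(0.208) = 0.582.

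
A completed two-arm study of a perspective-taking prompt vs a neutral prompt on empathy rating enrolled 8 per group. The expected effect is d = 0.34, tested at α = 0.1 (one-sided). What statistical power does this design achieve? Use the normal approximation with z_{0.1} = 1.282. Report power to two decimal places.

For two equal groups, power = Φ(d·√(n/2) − z_{α}).
d·√(n/2) = 0.34 × √(8/2) = 0.34 × 2.000 = 0.680.
z_β = 0.680 − 1.282 = -0.602.
Power = Φ(-0.602) = 0.274.

power ≈ 0.27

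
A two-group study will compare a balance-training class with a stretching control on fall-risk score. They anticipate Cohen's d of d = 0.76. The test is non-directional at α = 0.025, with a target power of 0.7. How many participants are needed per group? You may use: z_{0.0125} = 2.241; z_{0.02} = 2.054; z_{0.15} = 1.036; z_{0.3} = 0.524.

For two independent groups with equal n: n = 2·((z_{α/2} + z_β) / d)².
z_{α/2} + z_β = 2.241 + 0.524 = 2.765.
n = 2 × (2.765 / 0.76)² = 2 × 3.638² = 2 × 13.24 = 26.5.
Round up to the next whole participant.

n = 27 per group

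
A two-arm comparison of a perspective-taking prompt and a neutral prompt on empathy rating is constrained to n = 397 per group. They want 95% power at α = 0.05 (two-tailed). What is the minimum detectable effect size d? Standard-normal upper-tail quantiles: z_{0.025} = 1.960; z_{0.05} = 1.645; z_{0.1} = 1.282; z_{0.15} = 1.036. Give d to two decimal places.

For two independent groups of n = 397 each: d_min = (z_{α/2} + z_β)·√(2/n).
z-sum = 1.960 + 1.645 = 3.605.
d_min = 3.605 × √(2/397) = 3.605 × 0.0710 = 0.256.

d_min ≈ 0.26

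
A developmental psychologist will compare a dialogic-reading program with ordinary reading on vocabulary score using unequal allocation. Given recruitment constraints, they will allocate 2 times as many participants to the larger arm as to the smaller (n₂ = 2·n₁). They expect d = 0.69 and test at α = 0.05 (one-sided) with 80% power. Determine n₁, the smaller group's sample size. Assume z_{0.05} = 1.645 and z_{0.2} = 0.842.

With allocation ratio k = n₂/n₁ = 2, Var(x̄₁−x̄₂) = σ²(1/n₁ + 1/(k·n₁)) = σ²·(k+1)/(k·n₁).
So n₁ = (1 + 1/k)·((z_{α} + z_β)/d)² = 1.500 × (2.487/0.69)².
n₁ = 1.500 × 12.99 = 19.5.
Round up: n₁ = 20, giving n₂ = 2 × 20 = 40.

n₁ = 20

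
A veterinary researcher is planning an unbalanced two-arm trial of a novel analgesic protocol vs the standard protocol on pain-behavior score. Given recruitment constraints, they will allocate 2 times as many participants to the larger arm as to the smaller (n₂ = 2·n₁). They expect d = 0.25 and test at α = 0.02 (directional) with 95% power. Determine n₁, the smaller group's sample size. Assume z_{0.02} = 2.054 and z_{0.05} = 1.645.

n₁ = 329

With allocation ratio k = n₂/n₁ = 2, Var(x̄₁−x̄₂) = σ²(1/n₁ + 1/(k·n₁)) = σ²·(k+1)/(k·n₁).
So n₁ = (1 + 1/k)·((z_{α} + z_β)/d)² = 1.500 × (3.699/0.25)².
n₁ = 1.500 × 218.92 = 328.4.
Round up: n₁ = 329, giving n₂ = 2 × 329 = 658.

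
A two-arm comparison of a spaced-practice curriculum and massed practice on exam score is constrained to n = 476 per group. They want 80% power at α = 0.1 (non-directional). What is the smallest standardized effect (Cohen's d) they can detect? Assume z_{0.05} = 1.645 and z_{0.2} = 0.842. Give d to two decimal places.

d_min ≈ 0.16

For two independent groups of n = 476 each: d_min = (z_{α/2} + z_β)·√(2/n).
z-sum = 1.645 + 0.842 = 2.487.
d_min = 2.487 × √(2/476) = 2.487 × 0.0648 = 0.161.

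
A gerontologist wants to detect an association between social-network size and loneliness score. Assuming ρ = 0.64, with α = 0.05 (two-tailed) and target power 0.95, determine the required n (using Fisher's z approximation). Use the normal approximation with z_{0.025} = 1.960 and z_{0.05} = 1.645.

n = 26

Fisher's z: C = ½·ln((1+r)/(1−r)) = ½·ln(4.5556) = 0.7582.
n = ((z_{α/2} + z_β)/C)² + 3.
(1.960 + 1.645) / 0.7582 = 3.605 / 0.7582 = 4.755.
n = 4.755² + 3 = 22.61 + 3 = 25.6.
Round up.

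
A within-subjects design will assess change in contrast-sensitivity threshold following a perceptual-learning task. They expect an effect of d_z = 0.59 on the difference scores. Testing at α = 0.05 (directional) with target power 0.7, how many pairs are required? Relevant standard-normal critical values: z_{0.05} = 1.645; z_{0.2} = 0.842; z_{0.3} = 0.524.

For a paired (one-sample on differences) test: n = ((z_{α} + z_β) / d)².
z_{α} + z_β = 1.645 + 0.524 = 2.169.
n = (2.169 / 0.59)² = 3.676² = 13.51.
Round up.

n = 14 pairs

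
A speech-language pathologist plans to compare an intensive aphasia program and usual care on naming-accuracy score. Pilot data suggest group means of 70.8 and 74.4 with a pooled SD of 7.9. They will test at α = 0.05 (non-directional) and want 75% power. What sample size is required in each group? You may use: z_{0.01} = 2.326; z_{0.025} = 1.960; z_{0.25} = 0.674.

Cohen's d = |M₁ − M₂| / SD_pooled = |70.8 − 74.4| / 7.9 = 3.6 / 7.9 = 0.456.
For two independent groups with equal n: n = 2·((z_{α/2} + z_β) / d)².
z_{α/2} + z_β = 1.960 + 0.674 = 2.634.
n = 2 × (2.634 / 0.456)² = 2 × 5.776² = 2 × 33.37 = 66.7.
Round up to the next whole participant.

n = 67 per group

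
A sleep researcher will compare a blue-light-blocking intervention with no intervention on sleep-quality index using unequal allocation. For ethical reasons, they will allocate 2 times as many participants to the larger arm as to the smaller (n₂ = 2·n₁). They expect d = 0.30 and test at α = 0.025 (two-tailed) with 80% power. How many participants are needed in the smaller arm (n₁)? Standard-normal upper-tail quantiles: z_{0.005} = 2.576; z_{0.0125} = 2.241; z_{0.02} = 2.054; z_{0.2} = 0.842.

With allocation ratio k = n₂/n₁ = 2, Var(x̄₁−x̄₂) = σ²(1/n₁ + 1/(k·n₁)) = σ²·(k+1)/(k·n₁).
So n₁ = (1 + 1/k)·((z_{α/2} + z_β)/d)² = 1.500 × (3.083/0.30)².
n₁ = 1.500 × 105.61 = 158.4.
Round up: n₁ = 159, giving n₂ = 2 × 159 = 318.

n₁ = 159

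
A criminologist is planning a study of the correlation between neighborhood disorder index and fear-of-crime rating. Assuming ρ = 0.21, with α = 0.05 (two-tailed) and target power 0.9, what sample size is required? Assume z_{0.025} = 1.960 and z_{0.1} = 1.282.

n = 235

Fisher's z: C = ½·ln((1+r)/(1−r)) = ½·ln(1.5316) = 0.2132.
n = ((z_{α/2} + z_β)/C)² + 3.
(1.960 + 1.282) / 0.2132 = 3.242 / 0.2132 = 15.206.
n = 15.206² + 3 = 231.23 + 3 = 234.2.
Round up.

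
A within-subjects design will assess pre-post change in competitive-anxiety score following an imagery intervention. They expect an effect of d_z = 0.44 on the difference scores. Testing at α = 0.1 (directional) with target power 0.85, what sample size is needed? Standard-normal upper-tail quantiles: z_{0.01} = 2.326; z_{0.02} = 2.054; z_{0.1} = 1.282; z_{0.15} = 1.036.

For a paired (one-sample on differences) test: n = ((z_{α} + z_β) / d)².
z_{α} + z_β = 1.282 + 1.036 = 2.318.
n = (2.318 / 0.44)² = 5.268² = 27.75.
Round up.

n = 28 pairs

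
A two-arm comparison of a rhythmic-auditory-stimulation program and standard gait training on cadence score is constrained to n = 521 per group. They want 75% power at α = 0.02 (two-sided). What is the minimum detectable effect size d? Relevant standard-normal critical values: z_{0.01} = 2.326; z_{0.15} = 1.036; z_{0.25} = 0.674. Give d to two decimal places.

For two independent groups of n = 521 each: d_min = (z_{α/2} + z_β)·√(2/n).
z-sum = 2.326 + 0.674 = 3.000.
d_min = 3.000 × √(2/521) = 3.000 × 0.0620 = 0.186.

d_min ≈ 0.19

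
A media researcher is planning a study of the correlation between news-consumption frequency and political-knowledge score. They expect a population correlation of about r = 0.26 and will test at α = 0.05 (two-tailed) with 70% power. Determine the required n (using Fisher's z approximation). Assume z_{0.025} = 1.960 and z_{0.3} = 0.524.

Fisher's z: C = ½·ln((1+r)/(1−r)) = ½·ln(1.7027) = 0.2661.
n = ((z_{α/2} + z_β)/C)² + 3.
(1.960 + 0.524) / 0.2661 = 2.484 / 0.2661 = 9.335.
n = 9.335² + 3 = 87.14 + 3 = 90.1.
Round up.

n = 91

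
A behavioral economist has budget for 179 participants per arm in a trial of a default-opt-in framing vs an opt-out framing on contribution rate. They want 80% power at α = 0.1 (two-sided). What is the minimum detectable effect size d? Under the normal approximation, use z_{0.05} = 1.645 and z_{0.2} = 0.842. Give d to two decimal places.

d_min ≈ 0.26

For two independent groups of n = 179 each: d_min = (z_{α/2} + z_β)·√(2/n).
z-sum = 1.645 + 0.842 = 2.487.
d_min = 2.487 × √(2/179) = 2.487 × 0.1057 = 0.263.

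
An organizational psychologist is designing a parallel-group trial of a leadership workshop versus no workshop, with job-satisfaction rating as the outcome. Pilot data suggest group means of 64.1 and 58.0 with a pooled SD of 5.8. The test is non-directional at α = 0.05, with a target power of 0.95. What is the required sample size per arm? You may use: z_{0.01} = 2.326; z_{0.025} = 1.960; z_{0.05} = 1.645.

n = 24 per group

Cohen's d = |M₁ − M₂| / SD_pooled = |64.1 − 58.0| / 5.8 = 6.1 / 5.8 = 1.052.
For two independent groups with equal n: n = 2·((z_{α/2} + z_β) / d)².
z_{α/2} + z_β = 1.960 + 1.645 = 3.605.
n = 2 × (3.605 / 1.052)² = 2 × 3.427² = 2 × 11.74 = 23.5.
Round up to the next whole participant.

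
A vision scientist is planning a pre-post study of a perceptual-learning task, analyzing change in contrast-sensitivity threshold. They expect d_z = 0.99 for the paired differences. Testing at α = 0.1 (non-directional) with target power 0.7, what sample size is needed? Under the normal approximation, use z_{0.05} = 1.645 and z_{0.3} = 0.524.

n = 5 pairs

For a paired (one-sample on differences) test: n = ((z_{α/2} + z_β) / d)².
z_{α/2} + z_β = 1.645 + 0.524 = 2.169.
n = (2.169 / 0.99)² = 2.191² = 4.80.
Round up.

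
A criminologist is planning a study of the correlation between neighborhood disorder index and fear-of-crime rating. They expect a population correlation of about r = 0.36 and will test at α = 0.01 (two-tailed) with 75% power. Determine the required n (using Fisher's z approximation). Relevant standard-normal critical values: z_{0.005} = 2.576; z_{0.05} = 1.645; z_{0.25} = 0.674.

n = 78

Fisher's z: C = ½·ln((1+r)/(1−r)) = ½·ln(2.1250) = 0.3769.
n = ((z_{α/2} + z_β)/C)² + 3.
(2.576 + 0.674) / 0.3769 = 3.250 / 0.3769 = 8.623.
n = 8.623² + 3 = 74.36 + 3 = 77.4.
Round up.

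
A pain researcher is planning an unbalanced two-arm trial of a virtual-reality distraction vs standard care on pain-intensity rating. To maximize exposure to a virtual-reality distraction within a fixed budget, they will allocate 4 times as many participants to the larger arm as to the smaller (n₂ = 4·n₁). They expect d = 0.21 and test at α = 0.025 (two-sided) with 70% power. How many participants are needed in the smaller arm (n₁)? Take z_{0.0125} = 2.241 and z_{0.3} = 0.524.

With allocation ratio k = n₂/n₁ = 4, Var(x̄₁−x̄₂) = σ²(1/n₁ + 1/(k·n₁)) = σ²·(k+1)/(k·n₁).
So n₁ = (1 + 1/k)·((z_{α/2} + z_β)/d)² = 1.250 × (2.765/0.21)².
n₁ = 1.250 × 173.36 = 216.7.
Round up: n₁ = 217, giving n₂ = 4 × 217 = 868.

n₁ = 217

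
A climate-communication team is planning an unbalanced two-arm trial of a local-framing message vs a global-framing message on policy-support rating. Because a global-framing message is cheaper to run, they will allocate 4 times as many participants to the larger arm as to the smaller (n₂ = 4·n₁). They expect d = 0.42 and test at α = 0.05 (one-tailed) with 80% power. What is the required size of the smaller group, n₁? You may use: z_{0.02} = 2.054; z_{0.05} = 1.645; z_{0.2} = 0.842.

With allocation ratio k = n₂/n₁ = 4, Var(x̄₁−x̄₂) = σ²(1/n₁ + 1/(k·n₁)) = σ²·(k+1)/(k·n₁).
So n₁ = (1 + 1/k)·((z_{α} + z_β)/d)² = 1.250 × (2.487/0.42)².
n₁ = 1.250 × 35.06 = 43.8.
Round up: n₁ = 44, giving n₂ = 4 × 44 = 176.

n₁ = 44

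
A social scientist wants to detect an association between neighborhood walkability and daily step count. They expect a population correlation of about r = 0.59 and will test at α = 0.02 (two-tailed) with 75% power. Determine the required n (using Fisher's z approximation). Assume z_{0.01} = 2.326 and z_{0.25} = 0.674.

n = 23

Fisher's z: C = ½·ln((1+r)/(1−r)) = ½·ln(3.8780) = 0.6777.
n = ((z_{α/2} + z_β)/C)² + 3.
(2.326 + 0.674) / 0.6777 = 3.000 / 0.6777 = 4.427.
n = 4.427² + 3 = 19.60 + 3 = 22.6.
Round up.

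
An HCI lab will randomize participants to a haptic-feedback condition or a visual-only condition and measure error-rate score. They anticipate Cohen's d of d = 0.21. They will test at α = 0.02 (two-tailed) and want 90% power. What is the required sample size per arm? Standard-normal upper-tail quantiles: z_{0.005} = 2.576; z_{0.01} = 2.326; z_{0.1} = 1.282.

n = 591 per group

For two independent groups with equal n: n = 2·((z_{α/2} + z_β) / d)².
z_{α/2} + z_β = 2.326 + 1.282 = 3.608.
n = 2 × (3.608 / 0.21)² = 2 × 17.181² = 2 × 295.19 = 590.4.
Round up to the next whole participant.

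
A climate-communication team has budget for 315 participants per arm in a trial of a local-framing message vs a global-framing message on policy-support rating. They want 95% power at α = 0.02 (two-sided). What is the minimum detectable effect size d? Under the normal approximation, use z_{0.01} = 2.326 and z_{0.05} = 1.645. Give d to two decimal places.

d_min ≈ 0.32

For two independent groups of n = 315 each: d_min = (z_{α/2} + z_β)·√(2/n).
z-sum = 2.326 + 1.645 = 3.971.
d_min = 3.971 × √(2/315) = 3.971 × 0.0797 = 0.316.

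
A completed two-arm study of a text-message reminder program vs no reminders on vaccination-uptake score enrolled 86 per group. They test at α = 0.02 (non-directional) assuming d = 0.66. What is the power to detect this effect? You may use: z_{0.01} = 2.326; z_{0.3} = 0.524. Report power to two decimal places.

power ≈ 0.98

For two equal groups, power = Φ(d·√(n/2) − z_{α/2}).
d·√(n/2) = 0.66 × √(86/2) = 0.66 × 6.557 = 4.328.
z_β = 4.328 − 2.326 = 2.002.
Power = Φ(2.002) = 0.977.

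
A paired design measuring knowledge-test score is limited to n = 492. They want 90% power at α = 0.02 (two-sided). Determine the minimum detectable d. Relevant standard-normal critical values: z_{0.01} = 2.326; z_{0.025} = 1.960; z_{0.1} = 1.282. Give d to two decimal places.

d_min ≈ 0.16

For a single sample (or paired design) of n = 492: d_min = (z_{α/2} + z_β)/√n.
z-sum = 2.326 + 1.282 = 3.608.
d_min = 3.608 / √492 = 3.608 / 22.181 = 0.163.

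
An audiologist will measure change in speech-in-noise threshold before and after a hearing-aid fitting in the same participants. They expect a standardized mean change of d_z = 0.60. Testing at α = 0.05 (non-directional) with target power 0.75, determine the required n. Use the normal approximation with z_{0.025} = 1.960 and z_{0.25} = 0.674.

For a paired (one-sample on differences) test: n = ((z_{α/2} + z_β) / d)².
z_{α/2} + z_β = 1.960 + 0.674 = 2.634.
n = (2.634 / 0.60)² = 4.390² = 19.27.
Round up.

n = 20 pairs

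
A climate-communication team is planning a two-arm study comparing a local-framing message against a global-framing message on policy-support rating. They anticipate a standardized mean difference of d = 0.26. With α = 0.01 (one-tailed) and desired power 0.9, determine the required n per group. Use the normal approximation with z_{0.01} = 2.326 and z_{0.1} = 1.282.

n = 386 per group

For two independent groups with equal n: n = 2·((z_{α} + z_β) / d)².
z_{α} + z_β = 2.326 + 1.282 = 3.608.
n = 2 × (3.608 / 0.26)² = 2 × 13.877² = 2 × 192.57 = 385.1.
Round up to the next whole participant.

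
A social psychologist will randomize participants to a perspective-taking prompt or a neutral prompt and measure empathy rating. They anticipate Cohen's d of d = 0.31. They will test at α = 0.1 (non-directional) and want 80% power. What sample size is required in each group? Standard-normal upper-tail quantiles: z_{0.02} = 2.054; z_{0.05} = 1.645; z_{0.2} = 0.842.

n = 129 per group

For two independent groups with equal n: n = 2·((z_{α/2} + z_β) / d)².
z_{α/2} + z_β = 1.645 + 0.842 = 2.487.
n = 2 × (2.487 / 0.31)² = 2 × 8.023² = 2 × 64.36 = 128.7.
Round up to the next whole participant.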